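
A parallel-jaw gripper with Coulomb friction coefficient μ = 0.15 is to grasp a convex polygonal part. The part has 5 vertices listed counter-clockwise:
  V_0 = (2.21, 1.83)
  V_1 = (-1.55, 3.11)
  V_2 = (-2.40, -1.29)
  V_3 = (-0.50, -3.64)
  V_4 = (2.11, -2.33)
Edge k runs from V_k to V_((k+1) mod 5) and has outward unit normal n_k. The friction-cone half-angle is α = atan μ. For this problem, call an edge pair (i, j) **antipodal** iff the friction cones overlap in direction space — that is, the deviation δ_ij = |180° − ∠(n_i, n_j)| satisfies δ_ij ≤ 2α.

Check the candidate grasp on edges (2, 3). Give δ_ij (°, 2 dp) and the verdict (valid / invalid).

α = atan 0.15 = 8.53°;  2α = 17.06°
edge 2: e_2 = (+1.90, -2.35);  n_2 = (-0.7776, -0.6287)
edge 3: e_3 = (+2.61, +1.31);  n_3 = (+0.4486, -0.8937)
∠(n_2, n_3) = 77.70°
δ = |180° − 77.70°| = 102.30°
102.30° > 2α = 17.06°  →  invalid

δ = 102.30°, invalid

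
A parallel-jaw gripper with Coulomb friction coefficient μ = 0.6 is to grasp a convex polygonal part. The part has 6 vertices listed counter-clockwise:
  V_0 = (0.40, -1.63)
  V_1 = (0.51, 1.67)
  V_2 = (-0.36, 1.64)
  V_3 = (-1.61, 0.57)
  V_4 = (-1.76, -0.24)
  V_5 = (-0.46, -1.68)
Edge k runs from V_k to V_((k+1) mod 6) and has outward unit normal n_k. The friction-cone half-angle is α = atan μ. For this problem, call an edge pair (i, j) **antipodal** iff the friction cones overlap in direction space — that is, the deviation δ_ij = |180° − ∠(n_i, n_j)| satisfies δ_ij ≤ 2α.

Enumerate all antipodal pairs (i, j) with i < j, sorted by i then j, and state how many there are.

α = atan 0.6 = 30.96°;  2α = 61.93°
n_0 = (+0.9994, -0.0333)
n_1 = (-0.0345, +0.9994)
n_2 = (-0.6503, +0.7597)
n_3 = (-0.9833, +0.1821)
n_4 = (-0.7423, -0.6701)
n_5 = (+0.0580, -0.9983)
  (0,1): δ = 86.12°  ·
  (0,2): δ = 47.53°  ✓
  (0,3): δ = 8.58°  ✓
  (0,4): δ = 43.98°  ✓
  (0,5): δ = 95.24°  ·
  (1,2): δ = 141.41°  ·
  (1,3): δ = 102.47°  ·
  (1,4): δ = 49.90°  ✓
  (1,5): δ = 1.35°  ✓
  (2,3): δ = 141.06°  ·
  (2,4): δ = 88.49°  ·
  (2,5): δ = 37.24°  ✓
  (3,4): δ = 127.43°  ·
  (3,5): δ = 76.18°  ·
  (4,5): δ = 128.75°  ·
antipodal pairs: 6

count = 6; pairs: (0,2), (0,3), (0,4), (1,4), (1,5), (2,5)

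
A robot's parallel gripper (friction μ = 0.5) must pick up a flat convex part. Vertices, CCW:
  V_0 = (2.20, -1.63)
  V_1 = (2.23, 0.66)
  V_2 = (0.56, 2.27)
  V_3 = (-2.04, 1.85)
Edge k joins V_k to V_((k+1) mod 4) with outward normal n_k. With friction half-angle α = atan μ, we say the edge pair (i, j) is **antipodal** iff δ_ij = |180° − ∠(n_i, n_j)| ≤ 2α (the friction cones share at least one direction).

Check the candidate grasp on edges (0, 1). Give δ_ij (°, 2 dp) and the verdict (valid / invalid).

δ = 133.20°, invalid

α = atan 0.5 = 26.57°;  2α = 53.13°
edge 0: e_0 = (+0.03, +2.29);  n_0 = (+0.9999, -0.0131)
edge 1: e_1 = (-1.67, +1.61);  n_1 = (+0.6941, +0.7199)
∠(n_0, n_1) = 46.80°
δ = |180° − 46.80°| = 133.20°
133.20° > 2α = 53.13°  →  invalid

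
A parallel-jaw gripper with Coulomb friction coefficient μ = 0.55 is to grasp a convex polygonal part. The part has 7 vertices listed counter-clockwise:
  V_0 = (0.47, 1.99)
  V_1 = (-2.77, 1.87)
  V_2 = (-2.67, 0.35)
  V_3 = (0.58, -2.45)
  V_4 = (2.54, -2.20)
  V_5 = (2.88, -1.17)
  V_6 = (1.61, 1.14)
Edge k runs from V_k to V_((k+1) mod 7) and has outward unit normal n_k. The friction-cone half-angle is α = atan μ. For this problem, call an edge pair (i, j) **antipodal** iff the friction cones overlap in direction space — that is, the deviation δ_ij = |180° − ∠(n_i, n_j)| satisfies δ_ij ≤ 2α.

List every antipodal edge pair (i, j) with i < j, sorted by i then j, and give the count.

α = atan 0.55 = 28.81°;  2α = 57.62°
n_0 = (-0.0370, +0.9993)
n_1 = (-0.9978, -0.0656)
n_2 = (-0.6527, -0.7576)
n_3 = (+0.1265, -0.9920)
n_4 = (+0.9496, -0.3135)
n_5 = (+0.8763, +0.4818)
n_6 = (+0.5977, +0.8017)
  (0,1): δ = 88.36°  ·
  (0,2): δ = 42.87°  ✓
  (0,3): δ = 5.15°  ✓
  (0,4): δ = 69.61°  ·
  (0,5): δ = 116.68°  ·
  (0,6): δ = 141.17°  ·
  (1,2): δ = 134.51°  ·
  (1,3): δ = 86.50°  ·
  (1,4): δ = 22.03°  ✓
  (1,5): δ = 25.04°  ✓
  (1,6): δ = 49.53°  ✓
  (2,3): δ = 131.98°  ·
  (2,4): δ = 67.52°  ·
  (2,5): δ = 20.45°  ✓
  (2,6): δ = 4.04°  ✓
  (3,4): δ = 115.54°  ·
  (3,5): δ = 68.47°  ·
  (3,6): δ = 43.98°  ✓
  (4,5): δ = 132.93°  ·
  (4,6): δ = 108.44°  ·
  (5,6): δ = 155.51°  ·
antipodal pairs: 8

count = 8; pairs: (0,2), (0,3), (1,4), (1,5), (1,6), (2,5), (2,6), (3,6)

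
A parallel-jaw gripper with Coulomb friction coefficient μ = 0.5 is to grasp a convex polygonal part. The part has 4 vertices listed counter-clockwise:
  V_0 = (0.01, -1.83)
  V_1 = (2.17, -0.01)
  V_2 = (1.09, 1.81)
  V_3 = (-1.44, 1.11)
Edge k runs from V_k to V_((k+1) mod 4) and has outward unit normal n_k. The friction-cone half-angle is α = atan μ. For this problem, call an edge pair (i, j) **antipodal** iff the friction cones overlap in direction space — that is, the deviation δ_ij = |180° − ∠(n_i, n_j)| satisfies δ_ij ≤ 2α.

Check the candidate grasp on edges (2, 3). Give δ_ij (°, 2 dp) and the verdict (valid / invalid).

α = atan 0.5 = 26.57°;  2α = 53.13°
edge 2: e_2 = (-2.53, -0.70);  n_2 = (-0.2667, +0.9638)
edge 3: e_3 = (+1.45, -2.94);  n_3 = (-0.8969, -0.4423)
∠(n_2, n_3) = 100.79°
δ = |180° − 100.79°| = 79.21°
79.21° > 2α = 53.13°  →  invalid

δ = 79.21°, invalid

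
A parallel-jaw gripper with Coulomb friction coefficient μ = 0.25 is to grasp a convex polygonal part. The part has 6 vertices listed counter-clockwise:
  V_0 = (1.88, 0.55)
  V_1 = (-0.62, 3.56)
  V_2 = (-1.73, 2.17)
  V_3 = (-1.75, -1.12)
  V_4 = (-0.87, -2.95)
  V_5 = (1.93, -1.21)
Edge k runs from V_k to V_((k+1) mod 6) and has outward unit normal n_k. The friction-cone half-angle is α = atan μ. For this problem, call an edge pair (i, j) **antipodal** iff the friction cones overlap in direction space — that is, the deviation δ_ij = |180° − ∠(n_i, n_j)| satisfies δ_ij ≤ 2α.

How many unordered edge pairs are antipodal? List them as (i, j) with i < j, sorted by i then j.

count = 4; pairs: (0,3), (1,4), (2,5), (3,5)

α = atan 0.25 = 14.04°;  2α = 28.07°
n_0 = (+0.7693, +0.6389)
n_1 = (-0.7814, +0.6240)
n_2 = (-1.0000, +0.0061)
n_3 = (-0.9012, -0.4334)
n_4 = (+0.5278, -0.8494)
n_5 = (+0.9996, +0.0284)
  (0,1): δ = 78.32°  ·
  (0,2): δ = 40.06°  ·
  (0,3): δ = 14.03°  ✓
  (0,4): δ = 82.15°  ·
  (0,5): δ = 141.92°  ·
  (1,2): δ = 141.74°  ·
  (1,3): δ = 115.71°  ·
  (1,4): δ = 19.53°  ✓
  (1,5): δ = 40.24°  ·
  (2,3): δ = 153.97°  ·
  (2,4): δ = 57.79°  ·
  (2,5): δ = 1.98°  ✓
  (3,4): δ = 83.82°  ·
  (3,5): δ = 24.05°  ✓
  (4,5): δ = 120.23°  ·
antipodal pairs: 4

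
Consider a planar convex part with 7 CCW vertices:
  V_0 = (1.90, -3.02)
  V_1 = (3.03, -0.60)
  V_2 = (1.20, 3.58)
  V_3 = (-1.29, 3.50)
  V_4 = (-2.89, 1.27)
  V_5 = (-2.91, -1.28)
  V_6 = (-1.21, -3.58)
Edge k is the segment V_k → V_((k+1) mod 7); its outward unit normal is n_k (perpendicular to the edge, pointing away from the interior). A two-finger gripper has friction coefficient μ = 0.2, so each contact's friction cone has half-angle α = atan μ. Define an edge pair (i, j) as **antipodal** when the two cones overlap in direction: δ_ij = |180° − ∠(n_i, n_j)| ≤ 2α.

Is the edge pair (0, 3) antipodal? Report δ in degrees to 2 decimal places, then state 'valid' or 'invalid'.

α = atan 0.2 = 11.31°;  2α = 22.62°
edge 0: e_0 = (+1.13, +2.42);  n_0 = (+0.9061, -0.4231)
edge 3: e_3 = (-1.60, -2.23);  n_3 = (-0.8125, +0.5830)
∠(n_0, n_3) = 169.37°
δ = |180° − 169.37°| = 10.63°
10.63° ≤ 2α = 22.62°  →  valid

δ = 10.63°, valid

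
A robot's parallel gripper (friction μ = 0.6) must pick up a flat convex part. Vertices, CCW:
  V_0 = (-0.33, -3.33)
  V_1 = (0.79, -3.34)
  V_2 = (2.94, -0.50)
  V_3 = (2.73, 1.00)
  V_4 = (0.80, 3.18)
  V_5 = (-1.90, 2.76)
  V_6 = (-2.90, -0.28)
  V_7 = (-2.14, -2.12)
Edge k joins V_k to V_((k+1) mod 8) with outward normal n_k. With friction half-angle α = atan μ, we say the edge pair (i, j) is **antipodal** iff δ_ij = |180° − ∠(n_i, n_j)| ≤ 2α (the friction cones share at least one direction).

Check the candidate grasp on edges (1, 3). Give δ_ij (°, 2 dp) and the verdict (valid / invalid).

α = atan 0.6 = 30.96°;  2α = 61.93°
edge 1: e_1 = (+2.15, +2.84);  n_1 = (+0.7973, -0.6036)
edge 3: e_3 = (-1.93, +2.18);  n_3 = (+0.7487, +0.6629)
∠(n_1, n_3) = 78.65°
δ = |180° − 78.65°| = 101.35°
101.35° > 2α = 61.93°  →  invalid

δ = 101.35°, invalid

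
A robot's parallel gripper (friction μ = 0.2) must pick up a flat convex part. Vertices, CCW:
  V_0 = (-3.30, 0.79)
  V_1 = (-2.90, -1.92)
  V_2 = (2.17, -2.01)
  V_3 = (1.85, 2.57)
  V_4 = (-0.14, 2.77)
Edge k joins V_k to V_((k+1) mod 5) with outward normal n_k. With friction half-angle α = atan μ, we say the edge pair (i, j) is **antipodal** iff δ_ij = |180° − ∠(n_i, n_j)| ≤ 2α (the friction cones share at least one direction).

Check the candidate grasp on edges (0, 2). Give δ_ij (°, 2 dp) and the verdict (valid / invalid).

α = atan 0.2 = 11.31°;  2α = 22.62°
edge 0: e_0 = (+0.40, -2.71);  n_0 = (-0.9893, -0.1460)
edge 2: e_2 = (-0.32, +4.58);  n_2 = (+0.9976, +0.0697)
∠(n_0, n_2) = 175.60°
δ = |180° − 175.60°| = 4.40°
4.40° ≤ 2α = 22.62°  →  valid

δ = 4.40°, valid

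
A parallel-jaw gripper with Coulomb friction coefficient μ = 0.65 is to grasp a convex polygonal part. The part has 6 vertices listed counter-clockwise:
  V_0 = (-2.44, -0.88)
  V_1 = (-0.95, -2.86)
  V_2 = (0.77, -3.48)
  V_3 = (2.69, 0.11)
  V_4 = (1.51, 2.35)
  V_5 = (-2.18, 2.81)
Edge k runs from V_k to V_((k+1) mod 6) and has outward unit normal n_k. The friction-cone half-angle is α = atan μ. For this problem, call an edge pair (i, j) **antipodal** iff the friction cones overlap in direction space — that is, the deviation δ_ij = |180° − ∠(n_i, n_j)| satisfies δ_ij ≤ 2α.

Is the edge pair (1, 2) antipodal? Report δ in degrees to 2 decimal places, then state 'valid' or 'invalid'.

δ = 98.32°, invalid

α = atan 0.65 = 33.02°;  2α = 66.05°
edge 1: e_1 = (+1.72, -0.62);  n_1 = (-0.3391, -0.9407)
edge 2: e_2 = (+1.92, +3.59);  n_2 = (+0.8818, -0.4716)
∠(n_1, n_2) = 81.68°
δ = |180° − 81.68°| = 98.32°
98.32° > 2α = 66.05°  →  invalid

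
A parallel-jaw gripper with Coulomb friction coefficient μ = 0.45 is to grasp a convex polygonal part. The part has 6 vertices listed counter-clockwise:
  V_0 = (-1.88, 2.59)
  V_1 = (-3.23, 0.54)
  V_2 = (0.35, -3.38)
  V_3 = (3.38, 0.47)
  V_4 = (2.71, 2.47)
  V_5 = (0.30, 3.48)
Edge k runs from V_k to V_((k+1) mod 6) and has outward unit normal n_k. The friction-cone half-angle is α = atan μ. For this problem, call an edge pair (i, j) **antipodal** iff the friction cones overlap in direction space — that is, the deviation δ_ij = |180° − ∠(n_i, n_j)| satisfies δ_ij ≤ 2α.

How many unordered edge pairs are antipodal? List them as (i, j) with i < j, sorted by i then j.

count = 4; pairs: (0,2), (1,3), (1,4), (2,5)

α = atan 0.45 = 24.23°;  2α = 48.46°
n_0 = (-0.8352, +0.5500)
n_1 = (-0.7384, -0.6744)
n_2 = (+0.7858, -0.6185)
n_3 = (+0.9482, +0.3176)
n_4 = (+0.3865, +0.9223)
n_5 = (-0.3780, +0.9258)
  (0,1): δ = 104.23°  ·
  (0,2): δ = 4.84°  ✓
  (0,3): δ = 51.89°  ·
  (0,4): δ = 100.63°  ·
  (0,5): δ = 145.57°  ·
  (1,2): δ = 80.61°  ·
  (1,3): δ = 23.88°  ✓
  (1,4): δ = 24.86°  ✓
  (1,5): δ = 69.80°  ·
  (2,3): δ = 123.28°  ·
  (2,4): δ = 74.53°  ·
  (2,5): δ = 29.59°  ✓
  (3,4): δ = 131.26°  ·
  (3,5): δ = 86.31°  ·
  (4,5): δ = 135.05°  ·
antipodal pairs: 4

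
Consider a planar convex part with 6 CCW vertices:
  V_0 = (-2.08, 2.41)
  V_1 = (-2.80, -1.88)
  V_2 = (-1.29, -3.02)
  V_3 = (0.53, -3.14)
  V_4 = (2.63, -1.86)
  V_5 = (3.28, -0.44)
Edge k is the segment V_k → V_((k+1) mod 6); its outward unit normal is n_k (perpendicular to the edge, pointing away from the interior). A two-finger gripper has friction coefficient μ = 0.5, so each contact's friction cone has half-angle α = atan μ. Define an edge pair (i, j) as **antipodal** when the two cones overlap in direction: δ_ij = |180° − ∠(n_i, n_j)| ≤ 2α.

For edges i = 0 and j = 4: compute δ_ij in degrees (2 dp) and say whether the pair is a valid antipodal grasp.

α = atan 0.5 = 26.57°;  2α = 53.13°
edge 0: e_0 = (-0.72, -4.29);  n_0 = (-0.9862, +0.1655)
edge 4: e_4 = (+0.65, +1.42);  n_4 = (+0.9093, -0.4162)
∠(n_0, n_4) = 164.93°
δ = |180° − 164.93°| = 15.07°
15.07° ≤ 2α = 53.13°  →  valid

δ = 15.07°, valid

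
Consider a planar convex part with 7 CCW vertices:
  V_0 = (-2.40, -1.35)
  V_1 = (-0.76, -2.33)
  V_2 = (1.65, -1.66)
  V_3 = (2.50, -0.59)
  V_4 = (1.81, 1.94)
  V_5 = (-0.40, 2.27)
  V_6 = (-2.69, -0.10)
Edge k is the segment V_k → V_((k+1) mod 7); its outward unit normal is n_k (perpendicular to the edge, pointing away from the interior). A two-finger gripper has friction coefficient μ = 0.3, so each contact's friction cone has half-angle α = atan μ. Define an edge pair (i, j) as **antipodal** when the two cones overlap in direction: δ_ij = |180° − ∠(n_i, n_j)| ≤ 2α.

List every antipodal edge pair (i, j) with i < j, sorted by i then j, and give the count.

α = atan 0.3 = 16.70°;  2α = 33.40°
n_0 = (-0.5130, -0.8584)
n_1 = (+0.2679, -0.9635)
n_2 = (+0.7830, -0.6220)
n_3 = (+0.9648, +0.2631)
n_4 = (+0.1477, +0.9890)
n_5 = (-0.7191, +0.6949)
n_6 = (-0.9741, -0.2260)
  (0,1): δ = 133.60°  ·
  (0,2): δ = 97.60°  ·
  (0,3): δ = 43.88°  ·
  (0,4): δ = 22.37°  ✓
  (0,5): δ = 76.84°  ·
  (0,6): δ = 133.92°  ·
  (1,2): δ = 144.00°  ·
  (1,3): δ = 90.28°  ·
  (1,4): δ = 24.03°  ✓
  (1,5): δ = 30.45°  ✓
  (1,6): δ = 87.53°  ·
  (2,3): δ = 126.28°  ·
  (2,4): δ = 60.03°  ·
  (2,5): δ = 5.55°  ✓
  (2,6): δ = 51.52°  ·
  (3,4): δ = 113.75°  ·
  (3,5): δ = 59.27°  ·
  (3,6): δ = 2.19°  ✓
  (4,5): δ = 125.52°  ·
  (4,6): δ = 68.45°  ·
  (5,6): δ = 122.92°  ·
antipodal pairs: 5

count = 5; pairs: (0,4), (1,4), (1,5), (2,5), (3,6)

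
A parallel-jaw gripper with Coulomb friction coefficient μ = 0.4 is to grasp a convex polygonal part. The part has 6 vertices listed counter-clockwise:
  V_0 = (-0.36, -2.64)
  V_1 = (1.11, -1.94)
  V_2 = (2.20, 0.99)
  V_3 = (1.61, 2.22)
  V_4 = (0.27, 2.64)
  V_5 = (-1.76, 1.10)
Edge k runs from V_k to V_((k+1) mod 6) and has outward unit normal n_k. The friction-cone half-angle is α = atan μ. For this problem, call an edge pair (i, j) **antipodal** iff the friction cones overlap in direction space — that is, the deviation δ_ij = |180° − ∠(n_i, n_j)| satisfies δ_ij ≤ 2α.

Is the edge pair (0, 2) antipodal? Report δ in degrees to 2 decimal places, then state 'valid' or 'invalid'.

α = atan 0.4 = 21.80°;  2α = 43.60°
edge 0: e_0 = (+1.47, +0.70);  n_0 = (+0.4299, -0.9029)
edge 2: e_2 = (-0.59, +1.23);  n_2 = (+0.9016, +0.4325)
∠(n_0, n_2) = 90.16°
δ = |180° − 90.16°| = 89.84°
89.84° > 2α = 43.60°  →  invalid

δ = 89.84°, invalid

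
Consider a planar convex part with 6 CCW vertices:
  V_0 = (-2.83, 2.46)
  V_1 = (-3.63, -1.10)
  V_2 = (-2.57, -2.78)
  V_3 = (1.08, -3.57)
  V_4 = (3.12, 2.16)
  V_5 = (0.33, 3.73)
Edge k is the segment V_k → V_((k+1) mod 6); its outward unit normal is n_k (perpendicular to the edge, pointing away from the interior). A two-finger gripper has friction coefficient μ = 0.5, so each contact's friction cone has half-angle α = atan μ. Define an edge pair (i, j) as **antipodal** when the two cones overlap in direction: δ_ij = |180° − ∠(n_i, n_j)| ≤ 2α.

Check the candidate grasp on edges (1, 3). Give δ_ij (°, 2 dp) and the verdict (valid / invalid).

α = atan 0.5 = 26.57°;  2α = 53.13°
edge 1: e_1 = (+1.06, -1.68);  n_1 = (-0.8457, -0.5336)
edge 3: e_3 = (+2.04, +5.73);  n_3 = (+0.9421, -0.3354)
∠(n_1, n_3) = 128.15°
δ = |180° − 128.15°| = 51.85°
51.85° ≤ 2α = 53.13°  →  valid

δ = 51.85°, valid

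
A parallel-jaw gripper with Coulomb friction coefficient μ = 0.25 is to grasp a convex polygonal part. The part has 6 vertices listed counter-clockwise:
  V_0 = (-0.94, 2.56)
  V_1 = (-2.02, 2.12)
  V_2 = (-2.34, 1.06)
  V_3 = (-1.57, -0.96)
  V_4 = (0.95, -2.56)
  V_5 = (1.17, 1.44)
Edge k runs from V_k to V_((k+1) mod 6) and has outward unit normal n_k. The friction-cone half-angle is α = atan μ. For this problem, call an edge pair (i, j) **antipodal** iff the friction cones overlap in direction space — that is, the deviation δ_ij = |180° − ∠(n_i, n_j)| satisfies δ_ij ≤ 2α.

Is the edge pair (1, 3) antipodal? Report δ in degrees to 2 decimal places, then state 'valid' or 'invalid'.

α = atan 0.25 = 14.04°;  2α = 28.07°
edge 1: e_1 = (-0.32, -1.06);  n_1 = (-0.9573, +0.2890)
edge 3: e_3 = (+2.52, -1.60);  n_3 = (-0.5360, -0.8442)
∠(n_1, n_3) = 74.39°
δ = |180° − 74.39°| = 105.61°
105.61° > 2α = 28.07°  →  invalid

δ = 105.61°, invalid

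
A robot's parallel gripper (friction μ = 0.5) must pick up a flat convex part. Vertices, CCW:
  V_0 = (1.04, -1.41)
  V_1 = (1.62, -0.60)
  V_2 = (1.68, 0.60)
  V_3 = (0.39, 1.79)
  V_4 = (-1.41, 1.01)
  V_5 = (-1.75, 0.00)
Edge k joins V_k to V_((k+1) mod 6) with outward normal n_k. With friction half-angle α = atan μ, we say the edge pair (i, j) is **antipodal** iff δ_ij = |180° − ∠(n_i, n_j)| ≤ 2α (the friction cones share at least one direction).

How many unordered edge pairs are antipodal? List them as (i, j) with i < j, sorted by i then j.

count = 5; pairs: (0,3), (0,4), (1,4), (2,5), (3,5)

α = atan 0.5 = 26.57°;  2α = 53.13°
n_0 = (+0.8131, -0.5822)
n_1 = (+0.9988, -0.0499)
n_2 = (+0.6780, +0.7350)
n_3 = (-0.3976, +0.9176)
n_4 = (-0.9477, +0.3190)
n_5 = (-0.4510, -0.8925)
  (0,1): δ = 147.26°  ·
  (0,2): δ = 97.09°  ·
  (0,3): δ = 30.97°  ✓
  (0,4): δ = 17.00°  ✓
  (0,5): δ = 98.79°  ·
  (1,2): δ = 129.83°  ·
  (1,3): δ = 63.71°  ·
  (1,4): δ = 15.74°  ✓
  (1,5): δ = 66.05°  ·
  (2,3): δ = 113.88°  ·
  (2,4): δ = 65.91°  ·
  (2,5): δ = 15.88°  ✓
  (3,4): δ = 132.03°  ·
  (3,5): δ = 50.24°  ✓
  (4,5): δ = 98.21°  ·
antipodal pairs: 5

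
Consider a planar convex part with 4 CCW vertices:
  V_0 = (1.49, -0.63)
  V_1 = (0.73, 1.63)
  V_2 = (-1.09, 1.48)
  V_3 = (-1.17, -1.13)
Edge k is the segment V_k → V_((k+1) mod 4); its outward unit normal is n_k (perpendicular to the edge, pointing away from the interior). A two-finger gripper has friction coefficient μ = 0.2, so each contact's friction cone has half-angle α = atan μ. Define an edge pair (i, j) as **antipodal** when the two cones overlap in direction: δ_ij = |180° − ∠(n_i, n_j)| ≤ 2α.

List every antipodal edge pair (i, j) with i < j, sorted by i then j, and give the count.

count = 2; pairs: (0,2), (1,3)

α = atan 0.2 = 11.31°;  2α = 22.62°
n_0 = (+0.9478, +0.3187)
n_1 = (-0.0821, +0.9966)
n_2 = (-0.9995, +0.0306)
n_3 = (+0.1847, -0.9828)
  (0,1): δ = 103.88°  ·
  (0,2): δ = 20.34°  ✓
  (0,3): δ = 82.06°  ·
  (1,2): δ = 96.47°  ·
  (1,3): δ = 5.93°  ✓
  (2,3): δ = 77.60°  ·
antipodal pairs: 2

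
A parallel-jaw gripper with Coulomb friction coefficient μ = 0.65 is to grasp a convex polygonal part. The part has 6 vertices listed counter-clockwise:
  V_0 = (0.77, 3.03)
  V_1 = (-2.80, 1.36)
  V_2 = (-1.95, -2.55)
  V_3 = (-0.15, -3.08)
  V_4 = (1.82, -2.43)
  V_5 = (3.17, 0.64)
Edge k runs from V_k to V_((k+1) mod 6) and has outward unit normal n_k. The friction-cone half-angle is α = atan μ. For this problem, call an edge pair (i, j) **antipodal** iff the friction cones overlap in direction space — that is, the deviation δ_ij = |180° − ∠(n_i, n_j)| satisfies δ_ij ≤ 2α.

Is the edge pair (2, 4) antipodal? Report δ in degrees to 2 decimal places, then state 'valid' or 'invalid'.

δ = 97.33°, invalid

α = atan 0.65 = 33.02°;  2α = 66.05°
edge 2: e_2 = (+1.80, -0.53);  n_2 = (-0.2825, -0.9593)
edge 4: e_4 = (+1.35, +3.07);  n_4 = (+0.9154, -0.4025)
∠(n_2, n_4) = 82.67°
δ = |180° − 82.67°| = 97.33°
97.33° > 2α = 66.05°  →  invalid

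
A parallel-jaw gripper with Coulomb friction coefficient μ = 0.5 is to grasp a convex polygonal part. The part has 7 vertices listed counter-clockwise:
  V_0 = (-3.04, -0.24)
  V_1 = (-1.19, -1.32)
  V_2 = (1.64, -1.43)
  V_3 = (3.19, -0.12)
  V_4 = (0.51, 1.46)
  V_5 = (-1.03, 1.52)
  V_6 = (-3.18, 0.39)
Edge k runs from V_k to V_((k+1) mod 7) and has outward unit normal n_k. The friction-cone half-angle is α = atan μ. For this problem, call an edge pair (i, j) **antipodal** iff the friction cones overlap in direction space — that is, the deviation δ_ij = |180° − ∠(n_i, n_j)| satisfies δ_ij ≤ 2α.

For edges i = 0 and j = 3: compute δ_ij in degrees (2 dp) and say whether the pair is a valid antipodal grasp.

α = atan 0.5 = 26.57°;  2α = 53.13°
edge 0: e_0 = (+1.85, -1.08);  n_0 = (-0.5042, -0.8636)
edge 3: e_3 = (-2.68, +1.58);  n_3 = (+0.5079, +0.8614)
∠(n_0, n_3) = 179.75°
δ = |180° − 179.75°| = 0.25°
0.25° ≤ 2α = 53.13°  →  valid

δ = 0.25°, valid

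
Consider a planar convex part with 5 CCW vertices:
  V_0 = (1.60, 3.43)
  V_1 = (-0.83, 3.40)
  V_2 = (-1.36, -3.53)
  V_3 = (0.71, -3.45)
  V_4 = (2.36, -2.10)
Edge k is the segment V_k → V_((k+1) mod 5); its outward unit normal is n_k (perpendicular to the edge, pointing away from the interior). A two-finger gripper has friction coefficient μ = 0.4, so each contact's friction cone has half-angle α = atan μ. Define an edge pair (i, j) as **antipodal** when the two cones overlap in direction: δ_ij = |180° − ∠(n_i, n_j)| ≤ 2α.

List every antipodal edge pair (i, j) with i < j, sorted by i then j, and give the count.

count = 3; pairs: (0,2), (0,3), (1,4)

α = atan 0.4 = 21.80°;  2α = 43.60°
n_0 = (-0.0123, +0.9999)
n_1 = (-0.9971, +0.0763)
n_2 = (+0.0386, -0.9993)
n_3 = (+0.6332, -0.7740)
n_4 = (+0.9907, +0.1362)
  (0,1): δ = 95.08°  ·
  (0,2): δ = 1.51°  ✓
  (0,3): δ = 38.58°  ✓
  (0,4): δ = 97.12°  ·
  (1,2): δ = 83.41°  ·
  (1,3): δ = 46.34°  ·
  (1,4): δ = 12.20°  ✓
  (2,3): δ = 142.92°  ·
  (2,4): δ = 84.39°  ·
  (3,4): δ = 121.46°  ·
antipodal pairs: 3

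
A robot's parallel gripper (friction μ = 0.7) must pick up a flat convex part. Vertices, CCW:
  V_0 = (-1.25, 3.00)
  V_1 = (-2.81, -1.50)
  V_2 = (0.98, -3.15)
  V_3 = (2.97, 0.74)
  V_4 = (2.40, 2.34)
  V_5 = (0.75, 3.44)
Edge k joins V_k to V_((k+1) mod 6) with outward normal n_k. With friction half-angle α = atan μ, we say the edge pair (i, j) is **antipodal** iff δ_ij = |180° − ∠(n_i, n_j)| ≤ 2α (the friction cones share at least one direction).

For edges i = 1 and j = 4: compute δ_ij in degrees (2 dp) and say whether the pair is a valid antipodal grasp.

δ = 10.16°, valid

α = atan 0.7 = 34.99°;  2α = 69.98°
edge 1: e_1 = (+3.79, -1.65);  n_1 = (-0.3992, -0.9169)
edge 4: e_4 = (-1.65, +1.10);  n_4 = (+0.5547, +0.8321)
∠(n_1, n_4) = 169.84°
δ = |180° − 169.84°| = 10.16°
10.16° ≤ 2α = 69.98°  →  valid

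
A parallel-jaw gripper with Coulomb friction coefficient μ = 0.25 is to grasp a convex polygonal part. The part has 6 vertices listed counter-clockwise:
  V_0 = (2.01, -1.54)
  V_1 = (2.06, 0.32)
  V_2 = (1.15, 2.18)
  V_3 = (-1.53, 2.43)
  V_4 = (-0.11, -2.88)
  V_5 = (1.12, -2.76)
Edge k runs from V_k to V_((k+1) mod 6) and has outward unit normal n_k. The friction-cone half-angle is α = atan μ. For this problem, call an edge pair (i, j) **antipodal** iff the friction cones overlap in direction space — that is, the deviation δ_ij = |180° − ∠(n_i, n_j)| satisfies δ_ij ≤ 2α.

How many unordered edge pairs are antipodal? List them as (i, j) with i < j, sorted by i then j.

α = atan 0.25 = 14.04°;  2α = 28.07°
n_0 = (+0.9996, -0.0269)
n_1 = (+0.8983, +0.4395)
n_2 = (+0.0929, +0.9957)
n_3 = (-0.9661, -0.2583)
n_4 = (+0.0971, -0.9953)
n_5 = (+0.8079, -0.5894)
  (0,1): δ = 152.39°  ·
  (0,2): δ = 93.79°  ·
  (0,3): δ = 16.51°  ✓
  (0,4): δ = 97.11°  ·
  (0,5): δ = 145.43°  ·
  (1,2): δ = 121.40°  ·
  (1,3): δ = 11.10°  ✓
  (1,4): δ = 69.50°  ·
  (1,5): δ = 117.82°  ·
  (2,3): δ = 69.70°  ·
  (2,4): δ = 10.90°  ✓
  (2,5): δ = 59.22°  ·
  (3,4): δ = 99.40°  ·
  (3,5): δ = 51.08°  ·
  (4,5): δ = 131.68°  ·
antipodal pairs: 3

count = 3; pairs: (0,3), (1,3), (2,4)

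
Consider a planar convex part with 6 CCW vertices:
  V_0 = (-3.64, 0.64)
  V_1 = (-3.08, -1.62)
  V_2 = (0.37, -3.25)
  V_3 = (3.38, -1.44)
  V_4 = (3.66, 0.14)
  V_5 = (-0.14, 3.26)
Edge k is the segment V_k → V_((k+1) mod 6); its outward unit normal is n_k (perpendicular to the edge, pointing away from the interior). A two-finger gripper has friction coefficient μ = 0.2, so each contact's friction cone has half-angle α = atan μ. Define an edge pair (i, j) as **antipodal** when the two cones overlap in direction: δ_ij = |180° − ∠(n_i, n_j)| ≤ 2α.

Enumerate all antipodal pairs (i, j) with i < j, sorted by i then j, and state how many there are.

α = atan 0.2 = 11.31°;  2α = 22.62°
n_0 = (-0.9706, -0.2405)
n_1 = (-0.4272, -0.9042)
n_2 = (+0.5153, -0.8570)
n_3 = (+0.9847, -0.1745)
n_4 = (+0.6346, +0.7729)
n_5 = (-0.5993, +0.8005)
  (0,1): δ = 129.21°  ·
  (0,2): δ = 72.90°  ·
  (0,3): δ = 23.97°  ·
  (0,4): δ = 36.70°  ·
  (0,5): δ = 112.90°  ·
  (1,2): δ = 123.69°  ·
  (1,3): δ = 74.76°  ·
  (1,4): δ = 14.10°  ✓
  (1,5): δ = 62.11°  ·
  (2,3): δ = 131.07°  ·
  (2,4): δ = 70.41°  ·
  (2,5): δ = 5.80°  ✓
  (3,4): δ = 119.34°  ·
  (3,5): δ = 43.13°  ·
  (4,5): δ = 103.79°  ·
antipodal pairs: 2

count = 2; pairs: (1,4), (2,5)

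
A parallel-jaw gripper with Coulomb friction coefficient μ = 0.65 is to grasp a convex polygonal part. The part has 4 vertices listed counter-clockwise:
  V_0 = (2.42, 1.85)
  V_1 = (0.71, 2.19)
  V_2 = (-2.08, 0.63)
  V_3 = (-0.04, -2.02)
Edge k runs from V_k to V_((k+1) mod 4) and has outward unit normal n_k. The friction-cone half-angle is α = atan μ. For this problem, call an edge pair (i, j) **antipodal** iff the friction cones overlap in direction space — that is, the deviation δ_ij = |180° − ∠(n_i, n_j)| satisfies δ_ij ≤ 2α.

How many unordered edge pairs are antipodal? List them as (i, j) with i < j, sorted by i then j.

α = atan 0.65 = 33.02°;  2α = 66.05°
n_0 = (+0.1950, +0.9808)
n_1 = (-0.4880, +0.8728)
n_2 = (-0.7924, -0.6100)
n_3 = (+0.8439, -0.5365)
  (0,1): δ = 139.54°  ·
  (0,2): δ = 41.17°  ✓
  (0,3): δ = 68.80°  ·
  (1,2): δ = 81.62°  ·
  (1,3): δ = 28.35°  ✓
  (2,3): δ = 70.03°  ·
antipodal pairs: 2

count = 2; pairs: (0,2), (1,3)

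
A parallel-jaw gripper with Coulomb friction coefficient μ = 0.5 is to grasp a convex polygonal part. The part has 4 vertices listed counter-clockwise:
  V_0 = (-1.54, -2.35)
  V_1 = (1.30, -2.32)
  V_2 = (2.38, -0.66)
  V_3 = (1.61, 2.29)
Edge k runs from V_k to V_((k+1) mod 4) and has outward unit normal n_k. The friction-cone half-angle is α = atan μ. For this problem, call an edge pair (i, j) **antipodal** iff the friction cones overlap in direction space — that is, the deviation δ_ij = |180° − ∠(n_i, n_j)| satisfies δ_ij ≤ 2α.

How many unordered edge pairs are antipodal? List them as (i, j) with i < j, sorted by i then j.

count = 2; pairs: (1,3), (2,3)

α = atan 0.5 = 26.57°;  2α = 53.13°
n_0 = (+0.0106, -0.9999)
n_1 = (+0.8382, -0.5453)
n_2 = (+0.9676, +0.2526)
n_3 = (-0.8274, +0.5617)
  (0,1): δ = 123.65°  ·
  (0,2): δ = 75.98°  ·
  (0,3): δ = 55.22°  ·
  (1,2): δ = 132.32°  ·
  (1,3): δ = 1.12°  ✓
  (2,3): δ = 48.80°  ✓
antipodal pairs: 2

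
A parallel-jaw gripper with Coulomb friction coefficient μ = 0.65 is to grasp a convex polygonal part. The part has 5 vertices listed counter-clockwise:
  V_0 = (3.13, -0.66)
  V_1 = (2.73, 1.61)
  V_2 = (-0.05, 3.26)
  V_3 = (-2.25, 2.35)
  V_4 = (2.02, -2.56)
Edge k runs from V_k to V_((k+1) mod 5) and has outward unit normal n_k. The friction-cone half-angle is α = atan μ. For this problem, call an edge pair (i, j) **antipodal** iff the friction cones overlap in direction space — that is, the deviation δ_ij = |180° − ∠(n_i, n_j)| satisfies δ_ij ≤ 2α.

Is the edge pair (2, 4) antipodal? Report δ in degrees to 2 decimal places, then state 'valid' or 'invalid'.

α = atan 0.65 = 33.02°;  2α = 66.05°
edge 2: e_2 = (-2.20, -0.91);  n_2 = (-0.3822, +0.9241)
edge 4: e_4 = (+1.11, +1.90);  n_4 = (+0.8634, -0.5044)
∠(n_2, n_4) = 142.77°
δ = |180° − 142.77°| = 37.23°
37.23° ≤ 2α = 66.05°  →  valid

δ = 37.23°, valid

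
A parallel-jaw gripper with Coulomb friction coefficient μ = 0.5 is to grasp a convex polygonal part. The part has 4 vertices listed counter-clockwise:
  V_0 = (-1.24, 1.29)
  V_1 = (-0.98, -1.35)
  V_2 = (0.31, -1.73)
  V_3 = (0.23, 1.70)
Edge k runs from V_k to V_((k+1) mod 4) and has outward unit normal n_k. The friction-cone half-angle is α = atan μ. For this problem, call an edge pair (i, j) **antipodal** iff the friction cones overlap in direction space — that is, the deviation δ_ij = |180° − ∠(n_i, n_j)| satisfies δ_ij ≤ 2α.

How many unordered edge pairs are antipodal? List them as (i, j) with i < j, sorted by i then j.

α = atan 0.5 = 26.57°;  2α = 53.13°
n_0 = (-0.9952, -0.0980)
n_1 = (-0.2826, -0.9592)
n_2 = (+0.9997, +0.0233)
n_3 = (-0.2687, +0.9632)
  (0,1): δ = 112.04°  ·
  (0,2): δ = 4.29°  ✓
  (0,3): δ = 99.96°  ·
  (1,2): δ = 72.25°  ·
  (1,3): δ = 32.00°  ✓
  (2,3): δ = 75.75°  ·
antipodal pairs: 2

count = 2; pairs: (0,2), (1,3)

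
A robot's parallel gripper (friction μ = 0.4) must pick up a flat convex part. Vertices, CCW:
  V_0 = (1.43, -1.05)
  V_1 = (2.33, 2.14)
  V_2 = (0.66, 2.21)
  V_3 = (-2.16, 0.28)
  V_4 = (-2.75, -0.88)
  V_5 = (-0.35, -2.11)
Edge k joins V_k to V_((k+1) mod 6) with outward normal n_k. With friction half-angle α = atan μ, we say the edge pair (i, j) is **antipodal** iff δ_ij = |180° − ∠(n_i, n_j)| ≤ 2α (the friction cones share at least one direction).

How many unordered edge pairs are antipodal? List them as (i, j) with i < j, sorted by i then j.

α = atan 0.4 = 21.80°;  2α = 43.60°
n_0 = (+0.9624, -0.2715)
n_1 = (+0.0419, +0.9991)
n_2 = (-0.5648, +0.8252)
n_3 = (-0.8913, +0.4534)
n_4 = (-0.4561, -0.8899)
n_5 = (+0.5117, -0.8592)
  (0,1): δ = 76.64°  ·
  (0,2): δ = 39.86°  ✓
  (0,3): δ = 11.20°  ✓
  (0,4): δ = 78.62°  ·
  (0,5): δ = 136.53°  ·
  (1,2): δ = 143.21°  ·
  (1,3): δ = 114.56°  ·
  (1,4): δ = 24.73°  ✓
  (1,5): δ = 33.17°  ✓
  (2,3): δ = 151.35°  ·
  (2,4): δ = 61.52°  ·
  (2,5): δ = 3.61°  ✓
  (3,4): δ = 90.18°  ·
  (3,5): δ = 32.27°  ✓
  (4,5): δ = 122.09°  ·
antipodal pairs: 6

count = 6; pairs: (0,2), (0,3), (1,4), (1,5), (2,5), (3,5)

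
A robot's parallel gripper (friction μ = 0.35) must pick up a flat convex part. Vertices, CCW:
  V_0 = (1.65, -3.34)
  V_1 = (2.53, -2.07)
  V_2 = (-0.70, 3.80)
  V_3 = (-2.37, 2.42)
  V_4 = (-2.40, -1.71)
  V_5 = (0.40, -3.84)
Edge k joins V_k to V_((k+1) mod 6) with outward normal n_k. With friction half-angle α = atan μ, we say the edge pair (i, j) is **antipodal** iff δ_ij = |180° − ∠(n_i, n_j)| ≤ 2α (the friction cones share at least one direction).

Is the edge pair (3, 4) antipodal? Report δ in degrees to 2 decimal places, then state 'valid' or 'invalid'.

α = atan 0.35 = 19.29°;  2α = 38.58°
edge 3: e_3 = (-0.03, -4.13);  n_3 = (-1.0000, +0.0073)
edge 4: e_4 = (+2.80, -2.13);  n_4 = (-0.6054, -0.7959)
∠(n_3, n_4) = 53.16°
δ = |180° − 53.16°| = 126.84°
126.84° > 2α = 38.58°  →  invalid

δ = 126.84°, invalid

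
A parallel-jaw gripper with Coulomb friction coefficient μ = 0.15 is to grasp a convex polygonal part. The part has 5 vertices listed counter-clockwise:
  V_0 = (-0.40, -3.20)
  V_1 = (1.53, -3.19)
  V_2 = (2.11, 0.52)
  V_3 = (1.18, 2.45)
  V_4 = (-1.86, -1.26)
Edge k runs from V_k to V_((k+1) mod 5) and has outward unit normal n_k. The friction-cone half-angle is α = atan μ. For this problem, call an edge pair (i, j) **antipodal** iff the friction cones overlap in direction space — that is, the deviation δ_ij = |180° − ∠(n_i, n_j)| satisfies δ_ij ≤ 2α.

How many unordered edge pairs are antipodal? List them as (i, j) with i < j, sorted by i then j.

count = 1; pairs: (2,4)

α = atan 0.15 = 8.53°;  2α = 17.06°
n_0 = (+0.0052, -1.0000)
n_1 = (+0.9880, -0.1545)
n_2 = (+0.9009, +0.4341)
n_3 = (-0.7735, +0.6338)
n_4 = (-0.7990, -0.6013)
  (0,1): δ = 99.18°  ·
  (0,2): δ = 64.57°  ·
  (0,3): δ = 50.37°  ·
  (0,4): δ = 126.67°  ·
  (1,2): δ = 145.39°  ·
  (1,3): δ = 30.45°  ·
  (1,4): δ = 45.85°  ·
  (2,3): δ = 65.06°  ·
  (2,4): δ = 11.24°  ✓
  (3,4): δ = 103.70°  ·
antipodal pairs: 1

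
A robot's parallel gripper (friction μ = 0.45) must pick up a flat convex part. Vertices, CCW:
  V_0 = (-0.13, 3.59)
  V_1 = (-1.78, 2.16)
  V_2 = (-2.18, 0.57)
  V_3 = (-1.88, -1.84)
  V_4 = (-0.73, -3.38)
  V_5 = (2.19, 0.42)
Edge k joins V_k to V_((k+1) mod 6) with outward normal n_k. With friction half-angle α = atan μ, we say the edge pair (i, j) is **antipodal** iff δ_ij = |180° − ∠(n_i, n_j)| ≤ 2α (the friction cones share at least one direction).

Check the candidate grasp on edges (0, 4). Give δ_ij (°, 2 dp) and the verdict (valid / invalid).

α = atan 0.45 = 24.23°;  2α = 48.46°
edge 0: e_0 = (-1.65, -1.43);  n_0 = (-0.6549, +0.7557)
edge 4: e_4 = (+2.92, +3.80);  n_4 = (+0.7929, -0.6093)
∠(n_0, n_4) = 168.45°
δ = |180° − 168.45°| = 11.55°
11.55° ≤ 2α = 48.46°  →  valid

δ = 11.55°, valid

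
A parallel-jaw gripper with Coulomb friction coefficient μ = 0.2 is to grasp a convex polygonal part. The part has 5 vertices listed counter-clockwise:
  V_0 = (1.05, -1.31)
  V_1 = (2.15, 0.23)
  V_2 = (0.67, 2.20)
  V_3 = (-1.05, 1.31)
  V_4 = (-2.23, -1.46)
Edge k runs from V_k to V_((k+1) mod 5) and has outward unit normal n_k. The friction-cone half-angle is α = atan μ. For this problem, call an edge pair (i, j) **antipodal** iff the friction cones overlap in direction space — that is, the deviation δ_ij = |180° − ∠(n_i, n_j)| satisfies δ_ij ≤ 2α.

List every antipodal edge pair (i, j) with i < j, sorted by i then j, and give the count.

α = atan 0.2 = 11.31°;  2α = 22.62°
n_0 = (+0.8137, -0.5812)
n_1 = (+0.7995, +0.6006)
n_2 = (-0.4596, +0.8881)
n_3 = (-0.9200, +0.3919)
n_4 = (+0.0457, -0.9990)
  (0,1): δ = 107.55°  ·
  (0,2): δ = 27.10°  ·
  (0,3): δ = 12.46°  ✓
  (0,4): δ = 128.16°  ·
  (1,2): δ = 99.56°  ·
  (1,3): δ = 59.99°  ·
  (1,4): δ = 55.70°  ·
  (2,3): δ = 140.43°  ·
  (2,4): δ = 24.74°  ·
  (3,4): δ = 64.31°  ·
antipodal pairs: 1

count = 1; pairs: (0,3)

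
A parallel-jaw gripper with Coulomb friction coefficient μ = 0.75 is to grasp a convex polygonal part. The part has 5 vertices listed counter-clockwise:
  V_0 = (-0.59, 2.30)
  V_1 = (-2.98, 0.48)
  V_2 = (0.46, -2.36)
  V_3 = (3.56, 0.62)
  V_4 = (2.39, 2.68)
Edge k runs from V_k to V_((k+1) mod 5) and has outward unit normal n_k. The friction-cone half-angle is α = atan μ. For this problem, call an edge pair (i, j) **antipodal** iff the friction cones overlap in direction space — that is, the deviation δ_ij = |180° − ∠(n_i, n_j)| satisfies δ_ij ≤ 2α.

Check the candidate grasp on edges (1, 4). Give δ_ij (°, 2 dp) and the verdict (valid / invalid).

δ = 46.81°, valid

α = atan 0.75 = 36.87°;  2α = 73.74°
edge 1: e_1 = (+3.44, -2.84);  n_1 = (-0.6366, -0.7712)
edge 4: e_4 = (-2.98, -0.38);  n_4 = (-0.1265, +0.9920)
∠(n_1, n_4) = 133.19°
δ = |180° − 133.19°| = 46.81°
46.81° ≤ 2α = 73.74°  →  valid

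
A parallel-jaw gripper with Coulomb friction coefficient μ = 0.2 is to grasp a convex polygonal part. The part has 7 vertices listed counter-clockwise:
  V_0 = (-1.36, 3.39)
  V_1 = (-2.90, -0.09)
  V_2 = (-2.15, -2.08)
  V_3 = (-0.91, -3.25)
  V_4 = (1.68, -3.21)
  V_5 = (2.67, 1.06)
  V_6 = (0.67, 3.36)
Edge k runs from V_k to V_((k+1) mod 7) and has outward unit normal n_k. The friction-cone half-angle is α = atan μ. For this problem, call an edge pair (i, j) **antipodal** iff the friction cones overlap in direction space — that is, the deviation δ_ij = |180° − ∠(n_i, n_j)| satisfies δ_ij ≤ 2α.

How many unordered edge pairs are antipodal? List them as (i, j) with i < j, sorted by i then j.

α = atan 0.2 = 11.31°;  2α = 22.62°
n_0 = (-0.9145, +0.4047)
n_1 = (-0.9357, -0.3527)
n_2 = (-0.6863, -0.7273)
n_3 = (+0.0154, -0.9999)
n_4 = (+0.9742, -0.2259)
n_5 = (+0.7546, +0.6562)
n_6 = (+0.0148, +0.9999)
  (0,1): δ = 135.48°  ·
  (0,2): δ = 109.47°  ·
  (0,3): δ = 65.24°  ·
  (0,4): δ = 10.82°  ✓
  (0,5): δ = 64.88°  ·
  (0,6): δ = 113.02°  ·
  (1,2): δ = 153.99°  ·
  (1,3): δ = 109.77°  ·
  (1,4): δ = 33.70°  ·
  (1,5): δ = 20.36°  ✓
  (1,6): δ = 68.50°  ·
  (2,3): δ = 135.78°  ·
  (2,4): δ = 59.72°  ·
  (2,5): δ = 5.65°  ✓
  (2,6): δ = 42.49°  ·
  (3,4): δ = 103.94°  ·
  (3,5): δ = 49.88°  ·
  (3,6): δ = 1.73°  ✓
  (4,5): δ = 125.94°  ·
  (4,6): δ = 77.79°  ·
  (5,6): δ = 131.86°  ·
antipodal pairs: 4

count = 4; pairs: (0,4), (1,5), (2,5), (3,6)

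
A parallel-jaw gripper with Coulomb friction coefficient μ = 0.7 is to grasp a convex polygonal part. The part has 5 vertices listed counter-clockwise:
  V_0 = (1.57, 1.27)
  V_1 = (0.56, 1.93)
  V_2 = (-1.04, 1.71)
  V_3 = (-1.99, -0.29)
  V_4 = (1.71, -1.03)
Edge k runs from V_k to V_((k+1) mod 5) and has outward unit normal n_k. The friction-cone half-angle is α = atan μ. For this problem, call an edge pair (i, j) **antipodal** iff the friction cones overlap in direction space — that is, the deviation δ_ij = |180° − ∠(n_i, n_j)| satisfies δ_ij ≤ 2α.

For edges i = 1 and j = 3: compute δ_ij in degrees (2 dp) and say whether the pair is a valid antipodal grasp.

δ = 19.14°, valid

α = atan 0.7 = 34.99°;  2α = 69.98°
edge 1: e_1 = (-1.60, -0.22);  n_1 = (-0.1362, +0.9907)
edge 3: e_3 = (+3.70, -0.74);  n_3 = (-0.1961, -0.9806)
∠(n_1, n_3) = 160.86°
δ = |180° − 160.86°| = 19.14°
19.14° ≤ 2α = 69.98°  →  valid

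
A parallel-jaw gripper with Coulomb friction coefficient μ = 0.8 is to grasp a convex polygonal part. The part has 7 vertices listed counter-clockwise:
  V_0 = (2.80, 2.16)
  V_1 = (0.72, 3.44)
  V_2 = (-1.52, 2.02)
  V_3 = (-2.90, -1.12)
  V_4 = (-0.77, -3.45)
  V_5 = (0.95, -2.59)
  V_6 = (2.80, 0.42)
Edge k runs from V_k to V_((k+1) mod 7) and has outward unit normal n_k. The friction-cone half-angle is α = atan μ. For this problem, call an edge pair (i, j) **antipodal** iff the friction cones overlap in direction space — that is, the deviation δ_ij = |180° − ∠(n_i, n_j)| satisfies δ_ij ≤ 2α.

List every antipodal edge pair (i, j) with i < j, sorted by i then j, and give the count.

α = atan 0.8 = 38.66°;  2α = 77.32°
n_0 = (+0.5241, +0.8517)
n_1 = (-0.5354, +0.8446)
n_2 = (-0.9155, +0.4023)
n_3 = (-0.7381, -0.6747)
n_4 = (+0.4472, -0.8944)
n_5 = (+0.8519, -0.5236)
n_6 = (+1.0000, -0.0000)
  (0,1): δ = 116.02°  ·
  (0,2): δ = 82.12°  ·
  (0,3): δ = 15.96°  ✓
  (0,4): δ = 58.17°  ✓
  (0,5): δ = 90.03°  ·
  (0,6): δ = 121.61°  ·
  (1,2): δ = 146.10°  ·
  (1,3): δ = 79.94°  ·
  (1,4): δ = 5.81°  ✓
  (1,5): δ = 26.05°  ✓
  (1,6): δ = 57.63°  ✓
  (2,3): δ = 113.84°  ·
  (2,4): δ = 39.71°  ✓
  (2,5): δ = 7.85°  ✓
  (2,6): δ = 23.73°  ✓
  (3,4): δ = 105.87°  ·
  (3,5): δ = 74.01°  ✓
  (3,6): δ = 42.43°  ✓
  (4,5): δ = 148.14°  ·
  (4,6): δ = 116.57°  ·
  (5,6): δ = 148.42°  ·
antipodal pairs: 10

count = 10; pairs: (0,3), (0,4), (1,4), (1,5), (1,6), (2,4), (2,5), (2,6), (3,5), (3,6)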